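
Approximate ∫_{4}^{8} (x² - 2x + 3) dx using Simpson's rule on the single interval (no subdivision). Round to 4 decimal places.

113.3333

S = (b−a)/6 · [f(4) + 4f(6) + f(8)] = 0.666667·[11 + 4·27 + 51] = 113.3333.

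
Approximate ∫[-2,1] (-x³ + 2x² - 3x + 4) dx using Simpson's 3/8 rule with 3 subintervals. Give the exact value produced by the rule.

h = (1 − (-2))/3 = 1.
Nodes x₀,…,x₃ = -2, -1, 0, 1.
f(x) = -x³ + 2x² - 3x + 4: f₀=26, f₁=10, f₂=4, f₃=2.
(3h/8)·[f₀ + 3f₁ + 3f₂ + f₃] = 0.375·(70) = 26.25.

26.25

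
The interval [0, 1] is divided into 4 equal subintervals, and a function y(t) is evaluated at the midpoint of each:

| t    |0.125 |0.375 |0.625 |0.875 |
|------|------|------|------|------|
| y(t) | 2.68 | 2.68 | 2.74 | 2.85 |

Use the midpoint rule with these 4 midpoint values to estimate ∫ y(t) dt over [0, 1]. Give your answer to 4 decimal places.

h = 0.25, n = 4.
h·[y(m₁) + y(m₂) + y(m₃) + y(m₄)] = 0.25·(10.95) = 2.7375.

2.7375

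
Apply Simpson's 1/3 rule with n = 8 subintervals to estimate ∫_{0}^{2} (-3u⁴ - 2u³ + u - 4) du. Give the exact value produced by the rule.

-33.203125

h = (2 − 0)/8 = 0.25.
Nodes u₀,…,u₈ = 0, 0.25, 0.5, 0.75, 1, 1.25, 1.5, 1.75, 2.
f(u) = -3u⁴ - 2u³ + u - 4: f₀=-4, f₁=-3.79296875, f₂=-3.9375, f₃=-5.04296875, f₄=-8, f₅=-13.98046875, f₆=-24.4375, f₇=-41.10546875, f₈=-66.
(h/3)·[f₀ + 4f₁ + 2f₂ + 4f₃ + 2f₄ + 4f₅ + 2f₆ + 4f₇ + f₈] = 0.083333·(-398.4375) = -33.203125.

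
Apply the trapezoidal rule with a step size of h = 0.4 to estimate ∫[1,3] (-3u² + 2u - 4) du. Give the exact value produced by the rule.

-26.16

h = (3 − 1)/5 = 0.4.
Nodes u₀,…,u₅ = 1, 1.4, 1.8, 2.2, 2.6, 3.
f(u) = -3u² + 2u - 4: f₀=-5, f₁=-7.08, f₂=-10.12, f₃=-14.12, f₄=-19.08, f₅=-25.
(h/2)·[f₀ + 2f₁ + 2f₂ + 2f₃ + 2f₄ + f₅] = 0.2·(-130.8) = -26.16.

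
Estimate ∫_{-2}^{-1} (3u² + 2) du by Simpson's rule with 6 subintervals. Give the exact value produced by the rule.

9

h = (-1 − (-2))/6 = 0.166667.
Nodes u₀,…,u₆ = -2, -1.833333, -1.666667, -1.5, -1.333333, -1.166667, -1.
f(u) = 3u² + 2: f₀=14, f₁=12.083333, f₂=10.333333, f₃=8.75, f₄=7.333333, f₅=6.083333, f₆=5.
(h/3)·[f₀ + 4f₁ + 2f₂ + 4f₃ + 2f₄ + 4f₅ + f₆] = 0.055556·(162) = 9.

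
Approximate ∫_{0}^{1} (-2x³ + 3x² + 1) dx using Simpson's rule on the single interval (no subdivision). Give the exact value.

1.5

S = (b−a)/6 · [f(0) + 4f(0.5) + f(1)] = 0.166667·[1 + 4·1.5 + 2] = 1.5.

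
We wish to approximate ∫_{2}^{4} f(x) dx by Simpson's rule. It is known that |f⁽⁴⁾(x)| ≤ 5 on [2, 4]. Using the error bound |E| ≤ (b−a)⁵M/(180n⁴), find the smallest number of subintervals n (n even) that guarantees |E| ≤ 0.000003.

24

Need 160/(180n⁴) ≤ 0.000003.
n⁴ ≥ 160/(180·0.000003) = 296296 ⇒ n ≥ 23.3309, so the smallest even n is 24. (n must be even for Simpson's rule.)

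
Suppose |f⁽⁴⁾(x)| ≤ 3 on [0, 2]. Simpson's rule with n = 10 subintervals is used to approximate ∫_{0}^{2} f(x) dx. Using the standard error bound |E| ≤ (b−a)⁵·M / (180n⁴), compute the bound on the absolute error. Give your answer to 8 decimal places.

|E| ≤ (2)⁵·3 / (180·10⁴) = 96/1800000 = 0.00005333.

0.00005333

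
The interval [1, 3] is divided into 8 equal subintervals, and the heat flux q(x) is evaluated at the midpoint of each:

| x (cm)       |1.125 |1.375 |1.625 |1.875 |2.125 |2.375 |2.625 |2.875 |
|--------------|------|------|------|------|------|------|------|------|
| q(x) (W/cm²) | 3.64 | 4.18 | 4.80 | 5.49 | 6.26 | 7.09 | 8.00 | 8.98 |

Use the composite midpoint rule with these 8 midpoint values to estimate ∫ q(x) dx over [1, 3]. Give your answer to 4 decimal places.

12.1100

h = 0.25, n = 8.
h·[y(m₁) + y(m₂) + y(m₃) + y(m₄) + y(m₅) + y(m₆) + y(m₇) + y(m₈)] = 0.25·(48.44) = 12.1100.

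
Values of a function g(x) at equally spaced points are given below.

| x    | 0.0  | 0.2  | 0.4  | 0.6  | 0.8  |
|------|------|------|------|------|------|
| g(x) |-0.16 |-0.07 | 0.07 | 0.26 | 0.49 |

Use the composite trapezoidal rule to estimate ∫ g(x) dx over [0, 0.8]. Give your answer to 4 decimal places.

h = 0.2, n = 4.
(h/2)·[y₀ + 2y₁ + 2y₂ + 2y₃ + y₄] = 0.1·(0.85) = 0.0850.

0.0850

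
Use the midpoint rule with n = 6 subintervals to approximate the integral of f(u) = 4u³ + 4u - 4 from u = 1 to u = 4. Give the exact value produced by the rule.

h = (4 − 1)/6 = 0.5.
Midpoints m₁,…,m₆ = 1.25, 1.75, 2.25, 2.75, 3.25, 3.75.
f(m₁)=8.8125, f(m₂)=24.4375, f(m₃)=50.5625, f(m₄)=90.1875, f(m₅)=146.3125, f(m₆)=221.9375.
h·[f(m₁) + f(m₂) + f(m₃) + f(m₄) + f(m₅) + f(m₆)] = 0.5·(542.25) = 271.125.

271.125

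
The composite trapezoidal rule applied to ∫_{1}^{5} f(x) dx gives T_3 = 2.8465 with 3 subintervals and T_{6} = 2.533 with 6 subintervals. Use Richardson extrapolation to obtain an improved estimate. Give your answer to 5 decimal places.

2.42850

R = (4·T_{6} − T_3) / 3 = (4·2.533 − 2.8465)/3 = (7.2855)/3 = 2.42850.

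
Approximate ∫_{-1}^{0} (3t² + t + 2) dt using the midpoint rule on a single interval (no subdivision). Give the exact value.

2.25

M = (b−a)·f(-0.5) = 1·(2.25) = 2.25.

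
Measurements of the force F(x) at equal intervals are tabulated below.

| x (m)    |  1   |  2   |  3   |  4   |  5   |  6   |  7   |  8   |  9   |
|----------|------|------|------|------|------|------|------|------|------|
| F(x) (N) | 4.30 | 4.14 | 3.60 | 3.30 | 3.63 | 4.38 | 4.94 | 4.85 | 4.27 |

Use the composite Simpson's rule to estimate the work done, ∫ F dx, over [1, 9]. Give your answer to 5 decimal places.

h = 1, n = 8.
(h/3)·[y₀ + 4y₁ + 2y₂ + 4y₃ + 2y₄ + 4y₅ + 2y₆ + 4y₇ + y₈] = 0.333333·(99.59) = 33.19667.

33.19667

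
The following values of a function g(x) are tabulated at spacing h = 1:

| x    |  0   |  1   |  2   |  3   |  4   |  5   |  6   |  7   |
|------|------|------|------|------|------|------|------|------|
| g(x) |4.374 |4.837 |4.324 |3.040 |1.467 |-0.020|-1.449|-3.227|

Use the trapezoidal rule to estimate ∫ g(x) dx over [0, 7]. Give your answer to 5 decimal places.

12.77250

h = 1, n = 7.
(h/2)·[y₀ + 2y₁ + 2y₂ + 2y₃ + 2y₄ + 2y₅ + 2y₆ + y₇] = 0.5·(25.545) = 12.77250.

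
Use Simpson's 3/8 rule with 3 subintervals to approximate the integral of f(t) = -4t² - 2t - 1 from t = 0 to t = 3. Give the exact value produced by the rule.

-48

h = (3 − 0)/3 = 1.
Nodes t₀,…,t₃ = 0, 1, 2, 3.
f(t) = -4t² - 2t - 1: f₀=-1, f₁=-7, f₂=-21, f₃=-43.
(3h/8)·[f₀ + 3f₁ + 3f₂ + f₃] = 0.375·(-128) = -48.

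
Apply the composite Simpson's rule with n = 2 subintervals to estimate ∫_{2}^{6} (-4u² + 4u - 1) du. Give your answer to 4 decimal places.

-217.3333

h = (6 − 2)/2 = 2.
Nodes u₀,…,u₂ = 2, 4, 6.
f(u) = -4u² + 4u - 1: f₀=-9, f₁=-49, f₂=-121.
(h/3)·[f₀ + 4f₁ + f₂] = 0.666667·(-326) = -217.3333.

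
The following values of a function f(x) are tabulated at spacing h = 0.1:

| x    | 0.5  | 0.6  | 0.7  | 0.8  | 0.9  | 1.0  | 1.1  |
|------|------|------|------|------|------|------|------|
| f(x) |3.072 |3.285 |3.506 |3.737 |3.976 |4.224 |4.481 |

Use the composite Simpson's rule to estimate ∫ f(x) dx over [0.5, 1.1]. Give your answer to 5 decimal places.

h = 0.1, n = 6.
(h/3)·[y₀ + 4y₁ + 2y₂ + 4y₃ + 2y₄ + 4y₅ + y₆] = 0.033333·(67.501) = 2.25003.

2.25003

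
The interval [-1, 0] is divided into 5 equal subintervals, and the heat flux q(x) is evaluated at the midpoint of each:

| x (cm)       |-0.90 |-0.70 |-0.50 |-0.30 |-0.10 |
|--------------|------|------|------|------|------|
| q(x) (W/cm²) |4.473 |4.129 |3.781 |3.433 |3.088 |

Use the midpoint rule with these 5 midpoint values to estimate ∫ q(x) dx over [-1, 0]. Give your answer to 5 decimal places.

h = 0.2, n = 5.
h·[y(m₁) + y(m₂) + y(m₃) + y(m₄) + y(m₅)] = 0.2·(18.904) = 3.78080.

3.78080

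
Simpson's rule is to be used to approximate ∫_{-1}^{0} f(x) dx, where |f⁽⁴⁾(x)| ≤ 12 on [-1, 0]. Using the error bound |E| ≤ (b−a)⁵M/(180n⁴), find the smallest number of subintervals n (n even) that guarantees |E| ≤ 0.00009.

Need 12/(180n⁴) ≤ 0.00009.
n⁴ ≥ 12/(180·0.00009) = 740.741 ⇒ n ≥ 5.2169, so the smallest even n is 6. (n must be even for Simpson's rule.)

6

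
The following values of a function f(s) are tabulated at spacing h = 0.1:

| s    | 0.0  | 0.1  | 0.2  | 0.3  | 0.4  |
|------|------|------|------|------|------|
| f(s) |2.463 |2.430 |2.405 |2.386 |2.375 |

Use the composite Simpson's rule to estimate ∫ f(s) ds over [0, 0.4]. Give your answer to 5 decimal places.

h = 0.1, n = 4.
(h/3)·[y₀ + 4y₁ + 2y₂ + 4y₃ + y₄] = 0.033333·(28.912) = 0.96373.

0.96373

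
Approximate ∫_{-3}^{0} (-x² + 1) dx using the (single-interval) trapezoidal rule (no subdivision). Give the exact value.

-10.5

T = (b−a)/2 · [f(-3) + f(0)] = 1.5·[(-8) + 1] = -10.5.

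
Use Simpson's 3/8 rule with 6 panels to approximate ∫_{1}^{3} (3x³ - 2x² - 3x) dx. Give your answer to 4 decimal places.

30.6667

h = (3 − 1)/6 = 0.333333.
Nodes x₀,…,x₆ = 1, 1.333333, 1.666667, 2, 2.333333, 2.666667, 3.
f(x) = 3x³ - 2x² - 3x: f₀=-2, f₁=-0.444444, f₂=3.333333, f₃=10, f₄=20.222222, f₅=34.666667, f₆=54.
(3h/8)·[f₀ + 3f₁ + 3f₂ + 2f₃ + 3f₄ + 3f₅ + f₆] = 0.125·(245.333333) = 30.6667.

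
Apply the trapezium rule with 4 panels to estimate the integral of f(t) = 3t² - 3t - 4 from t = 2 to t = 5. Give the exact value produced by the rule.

74.34375

h = (5 − 2)/4 = 0.75.
Nodes t₀,…,t₄ = 2, 2.75, 3.5, 4.25, 5.
f(t) = 3t² - 3t - 4: f₀=2, f₁=10.4375, f₂=22.25, f₃=37.4375, f₄=56.
(h/2)·[f₀ + 2f₁ + 2f₂ + 2f₃ + f₄] = 0.375·(198.25) = 74.34375.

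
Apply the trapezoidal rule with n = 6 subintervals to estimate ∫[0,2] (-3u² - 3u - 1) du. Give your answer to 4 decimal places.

h = (2 − 0)/6 = 0.333333.
Nodes u₀,…,u₆ = 0, 0.333333, 0.666667, 1, 1.333333, 1.666667, 2.
f(u) = -3u² - 3u - 1: f₀=-1, f₁=-2.333333, f₂=-4.333333, f₃=-7, f₄=-10.333333, f₅=-14.333333, f₆=-19.
(h/2)·[f₀ + 2f₁ + 2f₂ + 2f₃ + 2f₄ + 2f₅ + f₆] = 0.166667·(-96.666667) = -16.1111.

-16.1111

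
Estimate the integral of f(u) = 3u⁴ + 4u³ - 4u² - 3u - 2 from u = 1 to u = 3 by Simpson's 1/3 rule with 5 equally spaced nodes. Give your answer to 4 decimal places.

h = (3 − 1)/4 = 0.5.
Nodes u₀,…,u₄ = 1, 1.5, 2, 2.5, 3.
f(u) = 3u⁴ + 4u³ - 4u² - 3u - 2: f₀=-2, f₁=13.1875, f₂=56, f₃=145.1875, f₄=304.
(h/3)·[f₀ + 4f₁ + 2f₂ + 4f₃ + f₄] = 0.166667·(1047.5) = 174.5833.

174.5833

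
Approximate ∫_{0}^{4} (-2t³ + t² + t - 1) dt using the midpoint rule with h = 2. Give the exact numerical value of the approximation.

-88

h = (4 − 0)/2 = 2.
Midpoints m₁,…,m₂ = 1, 3.
f(m₁)=-1, f(m₂)=-43.
h·[f(m₁) + f(m₂)] = 2·(-44) = -88.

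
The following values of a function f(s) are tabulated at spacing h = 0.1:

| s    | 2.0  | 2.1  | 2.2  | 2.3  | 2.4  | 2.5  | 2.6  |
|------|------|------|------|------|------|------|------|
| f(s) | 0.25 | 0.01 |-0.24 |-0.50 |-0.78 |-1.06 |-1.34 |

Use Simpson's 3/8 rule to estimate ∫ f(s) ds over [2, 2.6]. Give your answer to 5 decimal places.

h = 0.1, n = 6.
(3h/8)·[y₀ + 3y₁ + 3y₂ + 2y₃ + 3y₄ + 3y₅ + y₆] = 0.0375·(-8.30) = -0.31125.

-0.31125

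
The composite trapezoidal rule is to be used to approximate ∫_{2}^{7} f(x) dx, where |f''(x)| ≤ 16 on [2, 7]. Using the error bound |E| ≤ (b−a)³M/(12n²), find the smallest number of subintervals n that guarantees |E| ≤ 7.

5

Need 2000/(12n²) ≤ 7.
n² ≥ 2000/(12·7) = 23.8095 ⇒ n ≥ 4.8795, so the smallest n is 5.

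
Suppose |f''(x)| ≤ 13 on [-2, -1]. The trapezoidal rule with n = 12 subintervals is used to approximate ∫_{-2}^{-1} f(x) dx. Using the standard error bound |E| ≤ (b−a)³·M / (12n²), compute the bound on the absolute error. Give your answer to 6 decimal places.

|E| ≤ (1)³·13 / (12·12²) = 13/1728 = 0.007523.

0.007523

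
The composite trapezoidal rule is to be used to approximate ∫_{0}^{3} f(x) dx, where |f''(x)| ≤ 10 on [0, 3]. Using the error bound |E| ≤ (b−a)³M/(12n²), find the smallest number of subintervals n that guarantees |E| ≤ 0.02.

34

Need 270/(12n²) ≤ 0.02.
n² ≥ 270/(12·0.02) = 1125 ⇒ n ≥ 33.5410, so the smallest n is 34.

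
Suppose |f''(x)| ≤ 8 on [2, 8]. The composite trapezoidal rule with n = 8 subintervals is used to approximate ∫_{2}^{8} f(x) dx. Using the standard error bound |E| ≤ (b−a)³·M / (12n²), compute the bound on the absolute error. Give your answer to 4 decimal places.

|E| ≤ (6)³·8 / (12·8²) = 1728/768 = 2.2500.

2.2500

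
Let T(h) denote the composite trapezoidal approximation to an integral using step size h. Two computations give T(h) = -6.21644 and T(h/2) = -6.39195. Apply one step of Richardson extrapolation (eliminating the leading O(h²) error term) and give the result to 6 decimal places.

-6.450453

R = (4·T(h/2) − T(h)) / 3 = (4·(-6.39195) − (-6.21644))/3 = (-19.35136)/3 = -6.450453.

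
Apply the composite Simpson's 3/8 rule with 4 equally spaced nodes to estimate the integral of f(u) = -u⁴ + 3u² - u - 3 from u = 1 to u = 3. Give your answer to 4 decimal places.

h = (3 − 1)/3 = 0.666667.
Nodes u₀,…,u₃ = 1, 1.666667, 2.333333, 3.
f(u) = -u⁴ + 3u² - u - 3: f₀=-2, f₁=-4.049383, f₂=-18.641975, f₃=-60.
(3h/8)·[f₀ + 3f₁ + 3f₂ + f₃] = 0.25·(-130.074074) = -32.5185.

-32.5185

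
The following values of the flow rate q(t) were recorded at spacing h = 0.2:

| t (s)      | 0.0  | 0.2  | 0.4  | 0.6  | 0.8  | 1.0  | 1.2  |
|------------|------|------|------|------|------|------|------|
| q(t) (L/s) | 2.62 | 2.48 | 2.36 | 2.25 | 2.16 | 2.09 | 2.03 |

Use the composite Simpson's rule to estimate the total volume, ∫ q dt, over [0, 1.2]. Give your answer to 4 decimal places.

h = 0.2, n = 6.
(h/3)·[y₀ + 4y₁ + 2y₂ + 4y₃ + 2y₄ + 4y₅ + y₆] = 0.066667·(40.97) = 2.7313.

2.7313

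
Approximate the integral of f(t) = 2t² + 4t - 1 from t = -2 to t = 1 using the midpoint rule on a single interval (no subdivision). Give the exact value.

-7.5

M = (b−a)·f(-0.5) = 3·(-2.5) = -7.5.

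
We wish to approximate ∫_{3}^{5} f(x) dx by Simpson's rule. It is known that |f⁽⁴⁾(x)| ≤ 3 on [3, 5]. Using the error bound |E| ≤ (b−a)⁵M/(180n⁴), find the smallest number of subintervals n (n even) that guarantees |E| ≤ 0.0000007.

30

Need 96/(180n⁴) ≤ 0.0000007.
n⁴ ≥ 96/(180·0.0000007) = 761905 ⇒ n ≥ 29.5444, so the smallest even n is 30. (n must be even for Simpson's rule.)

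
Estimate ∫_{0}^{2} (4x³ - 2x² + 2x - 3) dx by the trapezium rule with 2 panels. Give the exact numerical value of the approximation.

12

h = (2 − 0)/2 = 1.
Nodes x₀,…,x₂ = 0, 1, 2.
f(x) = 4x³ - 2x² + 2x - 3: f₀=-3, f₁=1, f₂=25.
(h/2)·[f₀ + 2f₁ + f₂] = 0.5·(24) = 12.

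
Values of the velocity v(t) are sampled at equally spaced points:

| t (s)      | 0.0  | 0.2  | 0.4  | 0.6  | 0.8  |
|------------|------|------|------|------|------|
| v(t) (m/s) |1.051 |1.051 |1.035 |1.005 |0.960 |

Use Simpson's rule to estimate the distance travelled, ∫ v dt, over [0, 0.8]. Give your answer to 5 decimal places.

0.82033

h = 0.2, n = 4.
(h/3)·[y₀ + 4y₁ + 2y₂ + 4y₃ + y₄] = 0.066667·(12.305) = 0.82033.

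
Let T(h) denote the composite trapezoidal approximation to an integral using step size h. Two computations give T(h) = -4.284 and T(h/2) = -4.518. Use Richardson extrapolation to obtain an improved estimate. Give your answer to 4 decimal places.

R = (4·T(h/2) − T(h)) / 3 = (4·(-4.518) − (-4.284))/3 = (-13.788)/3 = -4.5960.

-4.5960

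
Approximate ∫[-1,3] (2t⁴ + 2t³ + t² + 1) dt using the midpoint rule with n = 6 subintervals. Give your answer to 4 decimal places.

h = (3 − (-1))/6 = 0.666667.
Midpoints m₁,…,m₆ = -0.666667, 0, 0.666667, 1.333333, 2, 2.666667.
f(m₁)=1.246914, f(m₂)=1, f(m₃)=2.432099, f(m₄)=13.839506, f(m₅)=53, f(m₆)=147.172840.
h·[f(m₁) + f(m₂) + f(m₃) + f(m₄) + f(m₅) + f(m₆)] = 0.666667·(218.691358) = 145.7942.

145.7942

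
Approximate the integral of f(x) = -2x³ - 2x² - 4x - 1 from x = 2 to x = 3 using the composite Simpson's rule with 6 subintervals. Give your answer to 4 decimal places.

-56.1667

h = (3 − 2)/6 = 0.166667.
Nodes x₀,…,x₆ = 2, 2.166667, 2.333333, 2.5, 2.666667, 2.833333, 3.
f(x) = -2x³ - 2x² - 4x - 1: f₀=-33, f₁=-39.398148, f₂=-46.629630, f₃=-54.75, f₄=-63.814815, f₅=-73.879630, f₆=-85.
(h/3)·[f₀ + 4f₁ + 2f₂ + 4f₃ + 2f₄ + 4f₅ + f₆] = 0.055556·(-1011) = -56.1667.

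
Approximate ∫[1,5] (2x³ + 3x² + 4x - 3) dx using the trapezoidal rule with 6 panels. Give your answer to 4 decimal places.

478.2222

h = (5 − 1)/6 = 0.666667.
Nodes x₀,…,x₆ = 1, 1.666667, 2.333333, 3, 3.666667, 4.333333, 5.
f(x) = 2x³ + 3x² + 4x - 3: f₀=6, f₁=21.259259, f₂=48.074074, f₃=90, f₄=150.592593, f₅=233.407407, f₆=342.
(h/2)·[f₀ + 2f₁ + 2f₂ + 2f₃ + 2f₄ + 2f₅ + f₆] = 0.333333·(1434.666667) = 478.2222.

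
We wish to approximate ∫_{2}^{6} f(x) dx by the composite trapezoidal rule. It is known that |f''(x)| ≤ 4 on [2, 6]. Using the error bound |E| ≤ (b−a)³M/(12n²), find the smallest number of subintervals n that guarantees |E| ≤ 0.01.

Need 256/(12n²) ≤ 0.01.
n² ≥ 256/(12·0.01) = 2133.33 ⇒ n ≥ 46.1880, so the smallest n is 47.

47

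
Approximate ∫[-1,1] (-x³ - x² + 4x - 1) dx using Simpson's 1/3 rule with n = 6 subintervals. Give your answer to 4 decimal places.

-2.6667

h = (1 − (-1))/6 = 0.333333.
Nodes x₀,…,x₆ = -1, -0.666667, -0.333333, 0, 0.333333, 0.666667, 1.
f(x) = -x³ - x² + 4x - 1: f₀=-5, f₁=-3.814815, f₂=-2.407407, f₃=-1, f₄=0.185185, f₅=0.925926, f₆=1.
(h/3)·[f₀ + 4f₁ + 2f₂ + 4f₃ + 2f₄ + 4f₅ + f₆] = 0.111111·(-24) = -2.6667.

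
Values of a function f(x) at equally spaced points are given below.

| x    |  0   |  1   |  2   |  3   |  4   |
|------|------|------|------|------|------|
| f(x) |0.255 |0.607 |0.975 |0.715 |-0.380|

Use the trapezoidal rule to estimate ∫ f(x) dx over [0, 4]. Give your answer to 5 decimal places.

h = 1, n = 4.
(h/2)·[y₀ + 2y₁ + 2y₂ + 2y₃ + y₄] = 0.5·(4.469) = 2.23450.

2.23450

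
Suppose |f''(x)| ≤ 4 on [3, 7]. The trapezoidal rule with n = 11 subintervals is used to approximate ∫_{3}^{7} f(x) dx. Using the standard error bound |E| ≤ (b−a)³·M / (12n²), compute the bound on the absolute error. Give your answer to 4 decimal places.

0.1763

|E| ≤ (4)³·4 / (12·11²) = 256/1452 = 0.1763.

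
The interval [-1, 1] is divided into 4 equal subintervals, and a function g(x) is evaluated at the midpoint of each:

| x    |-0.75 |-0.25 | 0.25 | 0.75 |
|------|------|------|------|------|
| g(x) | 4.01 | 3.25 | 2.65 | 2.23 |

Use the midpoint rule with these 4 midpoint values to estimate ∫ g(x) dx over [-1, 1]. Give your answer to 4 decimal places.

h = 0.5, n = 4.
h·[y(m₁) + y(m₂) + y(m₃) + y(m₄)] = 0.5·(12.14) = 6.0700.

6.0700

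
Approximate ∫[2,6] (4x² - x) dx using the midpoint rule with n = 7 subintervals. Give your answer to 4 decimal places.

260.8980

h = (6 − 2)/7 = 0.571429.
Midpoints m₁,…,m₇ = 2.285714, 2.857143, 3.428571, 4, 4.571429, 5.142857, 5.714286.
f(m₁)=18.612245, f(m₂)=29.795918, f(m₃)=43.591837, f(m₄)=60, f(m₅)=79.020408, f(m₆)=100.653061, f(m₇)=124.897959.
h·[f(m₁) + f(m₂) + f(m₃) + f(m₄) + f(m₅) + f(m₆) + f(m₇)] = 0.571429·(456.571429) = 260.8980.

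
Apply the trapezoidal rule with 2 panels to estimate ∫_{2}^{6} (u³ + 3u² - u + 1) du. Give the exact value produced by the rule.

h = (6 − 2)/2 = 2.
Nodes u₀,…,u₂ = 2, 4, 6.
f(u) = u³ + 3u² - u + 1: f₀=19, f₁=109, f₂=319.
(h/2)·[f₀ + 2f₁ + f₂] = 1·(556) = 556.

556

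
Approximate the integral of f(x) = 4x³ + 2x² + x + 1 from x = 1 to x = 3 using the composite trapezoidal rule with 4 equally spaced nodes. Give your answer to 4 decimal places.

107.1852

h = (3 − 1)/3 = 0.666667.
Nodes x₀,…,x₃ = 1, 1.666667, 2.333333, 3.
f(x) = 4x³ + 2x² + x + 1: f₀=8, f₁=26.740741, f₂=65.037037, f₃=130.
(h/2)·[f₀ + 2f₁ + 2f₂ + f₃] = 0.333333·(321.555556) = 107.1852.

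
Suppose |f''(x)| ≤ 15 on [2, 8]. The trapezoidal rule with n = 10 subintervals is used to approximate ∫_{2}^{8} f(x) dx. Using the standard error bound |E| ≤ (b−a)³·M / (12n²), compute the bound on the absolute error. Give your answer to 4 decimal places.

|E| ≤ (6)³·15 / (12·10²) = 3240/1200 = 2.7000.

2.7000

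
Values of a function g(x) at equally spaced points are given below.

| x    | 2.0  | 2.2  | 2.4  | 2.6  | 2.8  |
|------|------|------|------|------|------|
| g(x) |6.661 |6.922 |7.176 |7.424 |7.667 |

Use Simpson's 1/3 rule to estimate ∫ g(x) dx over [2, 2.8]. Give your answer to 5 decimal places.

5.73760

h = 0.2, n = 4.
(h/3)·[y₀ + 4y₁ + 2y₂ + 4y₃ + y₄] = 0.066667·(86.064) = 5.73760.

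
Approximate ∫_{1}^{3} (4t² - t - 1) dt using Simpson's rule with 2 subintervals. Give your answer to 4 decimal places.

28.6667

h = (3 − 1)/2 = 1.
Nodes t₀,…,t₂ = 1, 2, 3.
f(t) = 4t² - t - 1: f₀=2, f₁=13, f₂=32.
(h/3)·[f₀ + 4f₁ + f₂] = 0.333333·(86) = 28.6667.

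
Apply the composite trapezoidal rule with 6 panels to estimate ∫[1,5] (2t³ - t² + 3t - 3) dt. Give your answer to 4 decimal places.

299.7037

h = (5 − 1)/6 = 0.666667.
Nodes t₀,…,t₆ = 1, 1.666667, 2.333333, 3, 3.666667, 4.333333, 5.
f(t) = 2t³ - t² + 3t - 3: f₀=1, f₁=8.481481, f₂=23.962963, f₃=51, f₄=93.148148, f₅=153.962963, f₆=237.
(h/2)·[f₀ + 2f₁ + 2f₂ + 2f₃ + 2f₄ + 2f₅ + f₆] = 0.333333·(899.111111) = 299.7037.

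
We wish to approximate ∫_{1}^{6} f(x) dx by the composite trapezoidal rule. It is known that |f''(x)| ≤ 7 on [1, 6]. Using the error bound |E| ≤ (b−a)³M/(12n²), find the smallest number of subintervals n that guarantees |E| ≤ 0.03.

50

Need 875/(12n²) ≤ 0.03.
n² ≥ 875/(12·0.03) = 2430.56 ⇒ n ≥ 49.3007, so the smallest n is 50.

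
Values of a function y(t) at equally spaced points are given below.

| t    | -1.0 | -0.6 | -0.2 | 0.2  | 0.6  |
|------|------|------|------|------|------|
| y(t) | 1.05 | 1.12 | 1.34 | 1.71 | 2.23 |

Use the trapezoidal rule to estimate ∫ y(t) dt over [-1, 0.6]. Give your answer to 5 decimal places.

h = 0.4, n = 4.
(h/2)·[y₀ + 2y₁ + 2y₂ + 2y₃ + y₄] = 0.2·(11.62) = 2.32400.

2.32400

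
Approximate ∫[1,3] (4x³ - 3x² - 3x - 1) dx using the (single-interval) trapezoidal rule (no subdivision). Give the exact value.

68

T = (b−a)/2 · [f(1) + f(3)] = 1·[(-3) + 71] = 68.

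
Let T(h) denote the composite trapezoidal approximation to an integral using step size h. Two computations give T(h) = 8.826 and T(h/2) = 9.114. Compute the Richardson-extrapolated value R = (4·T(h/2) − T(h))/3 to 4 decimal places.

R = (4·T(h/2) − T(h)) / 3 = (4·9.114 − 8.826)/3 = (27.630)/3 = 9.2100.

9.2100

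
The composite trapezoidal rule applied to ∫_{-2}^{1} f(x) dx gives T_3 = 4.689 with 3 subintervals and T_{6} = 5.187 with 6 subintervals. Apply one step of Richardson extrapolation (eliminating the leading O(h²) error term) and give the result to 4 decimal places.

R = (4·T_{6} − T_3) / 3 = (4·5.187 − 4.689)/3 = (16.059)/3 = 5.3530.

5.3530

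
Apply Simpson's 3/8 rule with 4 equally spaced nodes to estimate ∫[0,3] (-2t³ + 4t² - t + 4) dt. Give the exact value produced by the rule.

h = (3 − 0)/3 = 1.
Nodes t₀,…,t₃ = 0, 1, 2, 3.
f(t) = -2t³ + 4t² - t + 4: f₀=4, f₁=5, f₂=2, f₃=-17.
(3h/8)·[f₀ + 3f₁ + 3f₂ + f₃] = 0.375·(8) = 3.

3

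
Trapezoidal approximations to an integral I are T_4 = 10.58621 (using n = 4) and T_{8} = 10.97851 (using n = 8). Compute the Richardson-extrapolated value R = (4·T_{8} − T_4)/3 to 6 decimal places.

R = (4·T_{8} − T_4) / 3 = (4·10.97851 − 10.58621)/3 = (33.32783)/3 = 11.109277.

11.109277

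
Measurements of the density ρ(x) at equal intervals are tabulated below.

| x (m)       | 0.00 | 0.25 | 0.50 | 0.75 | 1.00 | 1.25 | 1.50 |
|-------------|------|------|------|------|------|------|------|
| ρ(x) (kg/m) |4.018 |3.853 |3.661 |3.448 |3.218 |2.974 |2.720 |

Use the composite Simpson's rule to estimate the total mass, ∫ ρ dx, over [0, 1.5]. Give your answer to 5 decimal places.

h = 0.25, n = 6.
(h/3)·[y₀ + 4y₁ + 2y₂ + 4y₃ + 2y₄ + 4y₅ + y₆] = 0.083333·(61.596) = 5.13300.

5.13300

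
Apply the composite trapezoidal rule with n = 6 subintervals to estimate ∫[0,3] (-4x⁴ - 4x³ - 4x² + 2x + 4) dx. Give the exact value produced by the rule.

h = (3 − 0)/6 = 0.5.
Nodes x₀,…,x₆ = 0, 0.5, 1, 1.5, 2, 2.5, 3.
f(x) = -4x⁴ - 4x³ - 4x² + 2x + 4: f₀=4, f₁=3.25, f₂=-6, f₃=-35.75, f₄=-104, f₅=-234.75, f₆=-458.
(h/2)·[f₀ + 2f₁ + 2f₂ + 2f₃ + 2f₄ + 2f₅ + f₆] = 0.25·(-1208.5) = -302.125.

-302.125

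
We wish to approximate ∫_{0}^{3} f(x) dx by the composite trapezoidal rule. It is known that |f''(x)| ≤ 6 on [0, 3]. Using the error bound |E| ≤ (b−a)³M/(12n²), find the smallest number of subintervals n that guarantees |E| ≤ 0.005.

52

Need 162/(12n²) ≤ 0.005.
n² ≥ 162/(12·0.005) = 2700 ⇒ n ≥ 51.9615, so the smallest n is 52.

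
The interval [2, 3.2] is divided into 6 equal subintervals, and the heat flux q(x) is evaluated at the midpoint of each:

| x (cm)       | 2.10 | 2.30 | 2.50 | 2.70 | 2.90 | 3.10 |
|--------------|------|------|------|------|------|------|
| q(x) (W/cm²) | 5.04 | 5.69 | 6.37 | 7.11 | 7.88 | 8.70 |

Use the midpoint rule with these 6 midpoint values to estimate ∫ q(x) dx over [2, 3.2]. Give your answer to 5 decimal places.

8.15800

h = 0.2, n = 6.
h·[y(m₁) + y(m₂) + y(m₃) + y(m₄) + y(m₅) + y(m₆)] = 0.2·(40.79) = 8.15800.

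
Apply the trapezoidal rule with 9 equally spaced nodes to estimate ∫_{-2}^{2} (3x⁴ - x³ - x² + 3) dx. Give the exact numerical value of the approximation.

48.875

h = (2 − (-2))/8 = 0.5.
Nodes x₀,…,x₈ = -2, -1.5, -1, -0.5, 0, 0.5, 1, 1.5, 2.
f(x) = 3x⁴ - x³ - x² + 3: f₀=55, f₁=19.3125, f₂=6, f₃=3.0625, f₄=3, f₅=2.8125, f₆=4, f₇=12.5625, f₈=39.
(h/2)·[f₀ + 2f₁ + 2f₂ + 2f₃ + 2f₄ + 2f₅ + 2f₆ + 2f₇ + f₈] = 0.25·(195.5) = 48.875.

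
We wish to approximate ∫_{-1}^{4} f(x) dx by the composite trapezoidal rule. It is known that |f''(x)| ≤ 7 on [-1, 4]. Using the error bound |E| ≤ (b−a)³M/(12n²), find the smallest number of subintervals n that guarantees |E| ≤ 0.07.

Need 875/(12n²) ≤ 0.07.
n² ≥ 875/(12·0.07) = 1041.67 ⇒ n ≥ 32.2749, so the smallest n is 33.

33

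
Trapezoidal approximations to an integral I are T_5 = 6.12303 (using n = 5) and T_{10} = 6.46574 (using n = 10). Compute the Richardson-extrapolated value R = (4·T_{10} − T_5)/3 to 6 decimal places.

R = (4·T_{10} − T_5) / 3 = (4·6.46574 − 6.12303)/3 = (19.73993)/3 = 6.579977.

6.579977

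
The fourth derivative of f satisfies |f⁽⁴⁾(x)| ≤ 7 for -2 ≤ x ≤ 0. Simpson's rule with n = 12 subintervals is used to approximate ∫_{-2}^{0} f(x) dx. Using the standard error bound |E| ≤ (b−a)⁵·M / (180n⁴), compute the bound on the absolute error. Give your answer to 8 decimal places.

|E| ≤ (2)⁵·7 / (180·12⁴) = 224/3732480 = 0.00006001.

0.00006001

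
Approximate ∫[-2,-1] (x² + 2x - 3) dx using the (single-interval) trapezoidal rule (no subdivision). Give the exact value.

T = (b−a)/2 · [f(-2) + f(-1)] = 0.5·[(-3) + (-4)] = -3.5.

-3.5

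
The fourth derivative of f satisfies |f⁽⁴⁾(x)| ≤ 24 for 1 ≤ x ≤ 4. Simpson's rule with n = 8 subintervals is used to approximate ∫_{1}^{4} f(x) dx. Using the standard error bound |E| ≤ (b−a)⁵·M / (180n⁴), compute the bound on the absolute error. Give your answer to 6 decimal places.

|E| ≤ (3)⁵·24 / (180·8⁴) = 5832/737280 = 0.007910.

0.007910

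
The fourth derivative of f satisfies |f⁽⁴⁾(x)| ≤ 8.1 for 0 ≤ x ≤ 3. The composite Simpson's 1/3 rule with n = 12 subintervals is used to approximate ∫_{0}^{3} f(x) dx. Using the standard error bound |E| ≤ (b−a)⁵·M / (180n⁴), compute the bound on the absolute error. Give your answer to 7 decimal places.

0.0005273

|E| ≤ (3)⁵·8.1 / (180·12⁴) = 1968.3/3732480 = 0.0005273.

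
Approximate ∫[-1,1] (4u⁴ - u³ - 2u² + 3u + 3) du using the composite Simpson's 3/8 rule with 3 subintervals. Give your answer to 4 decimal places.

h = (1 − (-1))/3 = 0.666667.
Nodes u₀,…,u₃ = -1, -0.333333, 0.333333, 1.
f(u) = 4u⁴ - u³ - 2u² + 3u + 3: f₀=3, f₁=1.864198, f₂=3.790123, f₃=7.
(3h/8)·[f₀ + 3f₁ + 3f₂ + f₃] = 0.25·(26.962963) = 6.7407.

6.7407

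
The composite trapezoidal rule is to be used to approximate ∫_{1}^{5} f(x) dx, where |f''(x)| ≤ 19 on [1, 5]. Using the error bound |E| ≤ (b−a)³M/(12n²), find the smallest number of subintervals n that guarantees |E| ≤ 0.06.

42

Need 1216/(12n²) ≤ 0.06.
n² ≥ 1216/(12·0.06) = 1688.89 ⇒ n ≥ 41.0961, so the smallest n is 42.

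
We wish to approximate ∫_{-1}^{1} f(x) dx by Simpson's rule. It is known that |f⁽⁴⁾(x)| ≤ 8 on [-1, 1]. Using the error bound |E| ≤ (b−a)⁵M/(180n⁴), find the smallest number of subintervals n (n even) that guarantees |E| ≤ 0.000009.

Need 256/(180n⁴) ≤ 0.000009.
n⁴ ≥ 256/(180·0.000009) = 158025 ⇒ n ≥ 19.9380, so the smallest even n is 20. (n must be even for Simpson's rule.)

20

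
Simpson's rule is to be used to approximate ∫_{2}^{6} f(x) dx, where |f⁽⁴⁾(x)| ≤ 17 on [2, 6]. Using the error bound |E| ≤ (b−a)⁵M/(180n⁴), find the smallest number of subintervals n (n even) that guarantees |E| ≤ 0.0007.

20

Need 17408/(180n⁴) ≤ 0.0007.
n⁴ ≥ 17408/(180·0.0007) = 138159 ⇒ n ≥ 19.2794, so the smallest even n is 20. (n must be even for Simpson's rule.)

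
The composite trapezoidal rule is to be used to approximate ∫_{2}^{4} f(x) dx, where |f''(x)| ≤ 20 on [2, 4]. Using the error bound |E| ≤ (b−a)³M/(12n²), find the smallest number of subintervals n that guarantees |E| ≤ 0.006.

Need 160/(12n²) ≤ 0.006.
n² ≥ 160/(12·0.006) = 2222.22 ⇒ n ≥ 47.1405, so the smallest n is 48.

48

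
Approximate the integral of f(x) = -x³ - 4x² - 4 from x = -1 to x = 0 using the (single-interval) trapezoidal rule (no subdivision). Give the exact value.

-5.5

T = (b−a)/2 · [f(-1) + f(0)] = 0.5·[(-7) + (-4)] = -5.5.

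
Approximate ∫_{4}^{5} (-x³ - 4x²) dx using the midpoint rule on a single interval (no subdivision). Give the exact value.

M = (b−a)·f(4.5) = 1·(-172.125) = -172.125.

-172.125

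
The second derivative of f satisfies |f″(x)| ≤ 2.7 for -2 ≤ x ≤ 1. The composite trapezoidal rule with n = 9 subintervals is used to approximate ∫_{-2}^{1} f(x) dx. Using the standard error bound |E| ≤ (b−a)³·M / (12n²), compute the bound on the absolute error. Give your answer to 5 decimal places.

0.07500

|E| ≤ (3)³·2.7 / (12·9²) = 72.9/972 = 0.07500.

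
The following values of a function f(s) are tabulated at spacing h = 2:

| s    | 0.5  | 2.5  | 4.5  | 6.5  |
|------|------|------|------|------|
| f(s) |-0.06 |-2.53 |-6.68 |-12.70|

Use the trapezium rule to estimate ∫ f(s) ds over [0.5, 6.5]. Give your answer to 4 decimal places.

h = 2, n = 3.
(h/2)·[y₀ + 2y₁ + 2y₂ + y₃] = 1·(-31.18) = -31.1800.

-31.1800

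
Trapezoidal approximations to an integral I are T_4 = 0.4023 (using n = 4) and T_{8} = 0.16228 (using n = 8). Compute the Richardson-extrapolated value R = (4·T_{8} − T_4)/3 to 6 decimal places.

R = (4·T_{8} − T_4) / 3 = (4·0.16228 − 0.4023)/3 = (0.24682)/3 = 0.082273.

0.082273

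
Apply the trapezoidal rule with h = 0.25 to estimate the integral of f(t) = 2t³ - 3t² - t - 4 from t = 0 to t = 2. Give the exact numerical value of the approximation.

-9.9375

h = (2 − 0)/8 = 0.25.
Nodes t₀,…,t₈ = 0, 0.25, 0.5, 0.75, 1, 1.25, 1.5, 1.75, 2.
f(t) = 2t³ - 3t² - t - 4: f₀=-4, f₁=-4.40625, f₂=-5, f₃=-5.59375, f₄=-6, f₅=-6.03125, f₆=-5.5, f₇=-4.21875, f₈=-2.
(h/2)·[f₀ + 2f₁ + 2f₂ + 2f₃ + 2f₄ + 2f₅ + 2f₆ + 2f₇ + f₈] = 0.125·(-79.5) = -9.9375.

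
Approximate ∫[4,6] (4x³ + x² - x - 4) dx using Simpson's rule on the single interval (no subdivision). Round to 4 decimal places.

1072.6667

S = (b−a)/6 · [f(4) + 4f(5) + f(6)] = 0.333333·[264 + 4·516 + 890] = 1072.6667.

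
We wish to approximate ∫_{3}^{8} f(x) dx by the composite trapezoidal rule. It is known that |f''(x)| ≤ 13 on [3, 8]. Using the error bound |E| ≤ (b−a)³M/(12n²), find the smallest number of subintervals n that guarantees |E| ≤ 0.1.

37

Need 1625/(12n²) ≤ 0.1.
n² ≥ 1625/(12·0.1) = 1354.17 ⇒ n ≥ 36.7990, so the smallest n is 37.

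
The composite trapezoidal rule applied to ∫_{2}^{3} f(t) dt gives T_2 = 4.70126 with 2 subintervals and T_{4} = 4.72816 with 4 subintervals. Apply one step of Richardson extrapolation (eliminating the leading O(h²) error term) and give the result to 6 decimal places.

R = (4·T_{4} − T_2) / 3 = (4·4.72816 − 4.70126)/3 = (14.21138)/3 = 4.737127.

4.737127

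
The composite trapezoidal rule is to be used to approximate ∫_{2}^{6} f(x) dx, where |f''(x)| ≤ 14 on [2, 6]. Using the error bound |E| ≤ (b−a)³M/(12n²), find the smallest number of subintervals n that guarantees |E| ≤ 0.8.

Need 896/(12n²) ≤ 0.8.
n² ≥ 896/(12·0.8) = 93.3333 ⇒ n ≥ 9.6609, so the smallest n is 10.

10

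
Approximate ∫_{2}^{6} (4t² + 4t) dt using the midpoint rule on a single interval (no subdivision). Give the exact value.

320

M = (b−a)·f(4) = 4·(80) = 320.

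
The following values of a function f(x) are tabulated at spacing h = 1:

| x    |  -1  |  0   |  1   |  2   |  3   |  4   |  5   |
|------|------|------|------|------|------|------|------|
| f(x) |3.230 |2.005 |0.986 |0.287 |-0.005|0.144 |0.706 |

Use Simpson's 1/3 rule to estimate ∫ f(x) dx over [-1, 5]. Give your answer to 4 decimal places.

5.2140

h = 1, n = 6.
(h/3)·[y₀ + 4y₁ + 2y₂ + 4y₃ + 2y₄ + 4y₅ + y₆] = 0.333333·(15.642) = 5.2140.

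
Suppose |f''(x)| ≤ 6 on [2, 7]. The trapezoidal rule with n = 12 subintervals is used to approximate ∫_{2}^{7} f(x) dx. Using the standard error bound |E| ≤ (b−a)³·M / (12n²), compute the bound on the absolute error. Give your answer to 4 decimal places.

0.4340

|E| ≤ (5)³·6 / (12·12²) = 750/1728 = 0.4340.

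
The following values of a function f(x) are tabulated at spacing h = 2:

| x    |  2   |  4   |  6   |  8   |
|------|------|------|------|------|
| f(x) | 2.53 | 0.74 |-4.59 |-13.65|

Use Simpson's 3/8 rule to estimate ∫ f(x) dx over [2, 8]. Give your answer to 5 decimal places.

-17.00250

h = 2, n = 3.
(3h/8)·[y₀ + 3y₁ + 3y₂ + y₃] = 0.75·(-22.67) = -17.00250.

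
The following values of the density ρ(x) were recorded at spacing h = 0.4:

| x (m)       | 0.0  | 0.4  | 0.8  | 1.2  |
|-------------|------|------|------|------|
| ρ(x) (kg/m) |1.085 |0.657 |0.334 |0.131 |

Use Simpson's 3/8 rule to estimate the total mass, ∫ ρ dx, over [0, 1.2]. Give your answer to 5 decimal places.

h = 0.4, n = 3.
(3h/8)·[y₀ + 3y₁ + 3y₂ + y₃] = 0.15·(4.189) = 0.62835.

0.62835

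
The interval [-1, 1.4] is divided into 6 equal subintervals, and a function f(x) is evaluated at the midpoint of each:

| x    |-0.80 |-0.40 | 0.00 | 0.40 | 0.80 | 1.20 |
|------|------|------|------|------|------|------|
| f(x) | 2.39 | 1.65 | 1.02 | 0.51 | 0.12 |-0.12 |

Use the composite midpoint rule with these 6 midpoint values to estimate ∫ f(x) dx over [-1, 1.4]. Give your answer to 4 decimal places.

h = 0.4, n = 6.
h·[y(m₁) + y(m₂) + y(m₃) + y(m₄) + y(m₅) + y(m₆)] = 0.4·(5.57) = 2.2280.

2.2280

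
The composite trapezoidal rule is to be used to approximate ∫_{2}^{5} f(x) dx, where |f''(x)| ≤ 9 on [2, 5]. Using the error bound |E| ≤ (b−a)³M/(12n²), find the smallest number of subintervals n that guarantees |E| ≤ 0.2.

11

Need 243/(12n²) ≤ 0.2.
n² ≥ 243/(12·0.2) = 101.25 ⇒ n ≥ 10.0623, so the smallest n is 11.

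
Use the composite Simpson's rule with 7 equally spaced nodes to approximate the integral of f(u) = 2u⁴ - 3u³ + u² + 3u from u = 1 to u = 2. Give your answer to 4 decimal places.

7.9835

h = (2 − 1)/6 = 0.166667.
Nodes u₀,…,u₆ = 1, 1.166667, 1.333333, 1.5, 1.666667, 1.833333, 2.
f(u) = 2u⁴ - 3u³ + u² + 3u: f₀=3, f₁=3.802469, f₂=4.987654, f₃=6.75, f₄=9.320988, f₅=12.969136, f₆=18.
(h/3)·[f₀ + 4f₁ + 2f₂ + 4f₃ + 2f₄ + 4f₅ + f₆] = 0.055556·(143.703704) = 7.9835.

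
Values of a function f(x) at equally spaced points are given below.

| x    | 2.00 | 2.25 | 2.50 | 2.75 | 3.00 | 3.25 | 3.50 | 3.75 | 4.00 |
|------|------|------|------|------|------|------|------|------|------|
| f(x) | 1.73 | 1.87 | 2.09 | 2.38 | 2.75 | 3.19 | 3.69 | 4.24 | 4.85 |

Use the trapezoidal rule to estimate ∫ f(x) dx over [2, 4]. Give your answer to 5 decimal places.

5.87500

h = 0.25, n = 8.
(h/2)·[y₀ + 2y₁ + 2y₂ + 2y₃ + 2y₄ + 2y₅ + 2y₆ + 2y₇ + y₈] = 0.125·(47.00) = 5.87500.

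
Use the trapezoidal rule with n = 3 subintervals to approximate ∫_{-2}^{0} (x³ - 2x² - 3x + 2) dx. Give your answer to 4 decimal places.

h = (0 − (-2))/3 = 0.666667.
Nodes x₀,…,x₃ = -2, -1.333333, -0.666667, 0.
f(x) = x³ - 2x² - 3x + 2: f₀=-8, f₁=0.074074, f₂=2.814815, f₃=2.
(h/2)·[f₀ + 2f₁ + 2f₂ + f₃] = 0.333333·(-0.222222) = -0.0741.

-0.0741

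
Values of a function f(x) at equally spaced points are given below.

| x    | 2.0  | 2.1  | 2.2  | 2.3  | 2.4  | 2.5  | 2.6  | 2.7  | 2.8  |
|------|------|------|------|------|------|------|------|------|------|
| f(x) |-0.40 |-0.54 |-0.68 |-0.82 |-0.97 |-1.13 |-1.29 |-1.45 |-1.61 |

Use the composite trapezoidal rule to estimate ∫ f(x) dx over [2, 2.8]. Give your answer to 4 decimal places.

h = 0.1, n = 8.
(h/2)·[y₀ + 2y₁ + 2y₂ + 2y₃ + 2y₄ + 2y₅ + 2y₆ + 2y₇ + y₈] = 0.05·(-15.77) = -0.7885.

-0.7885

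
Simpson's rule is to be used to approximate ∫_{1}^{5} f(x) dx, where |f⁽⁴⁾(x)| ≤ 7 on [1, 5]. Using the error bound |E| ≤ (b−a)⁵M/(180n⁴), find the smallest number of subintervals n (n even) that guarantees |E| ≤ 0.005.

10

Need 7168/(180n⁴) ≤ 0.005.
n⁴ ≥ 7168/(180·0.005) = 7964.44 ⇒ n ≥ 9.4469, so the smallest even n is 10. (n must be even for Simpson's rule.)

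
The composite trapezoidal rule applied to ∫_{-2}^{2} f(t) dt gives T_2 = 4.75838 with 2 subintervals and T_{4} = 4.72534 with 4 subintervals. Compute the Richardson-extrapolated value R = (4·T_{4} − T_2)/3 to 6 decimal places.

R = (4·T_{4} − T_2) / 3 = (4·4.72534 − 4.75838)/3 = (14.14298)/3 = 4.714327.

4.714327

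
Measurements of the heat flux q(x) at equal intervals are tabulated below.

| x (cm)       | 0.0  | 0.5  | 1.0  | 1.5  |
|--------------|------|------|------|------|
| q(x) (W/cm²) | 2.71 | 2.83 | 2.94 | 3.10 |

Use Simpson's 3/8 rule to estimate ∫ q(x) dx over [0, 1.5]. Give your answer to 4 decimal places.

4.3350

h = 0.5, n = 3.
(3h/8)·[y₀ + 3y₁ + 3y₂ + y₃] = 0.1875·(23.12) = 4.3350.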